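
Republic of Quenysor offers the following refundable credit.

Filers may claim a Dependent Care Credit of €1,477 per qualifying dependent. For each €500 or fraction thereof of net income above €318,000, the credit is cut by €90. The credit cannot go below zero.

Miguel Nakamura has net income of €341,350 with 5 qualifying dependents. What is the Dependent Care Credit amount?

€3,155

Dependent Care Credit: base = 5 × €1,477 = €7,385. income exceeds €318,000 by €23,350, which is 47 full-or-partial €500 increments; reduction = 47 × €90 = €4,230, leaving €3,155.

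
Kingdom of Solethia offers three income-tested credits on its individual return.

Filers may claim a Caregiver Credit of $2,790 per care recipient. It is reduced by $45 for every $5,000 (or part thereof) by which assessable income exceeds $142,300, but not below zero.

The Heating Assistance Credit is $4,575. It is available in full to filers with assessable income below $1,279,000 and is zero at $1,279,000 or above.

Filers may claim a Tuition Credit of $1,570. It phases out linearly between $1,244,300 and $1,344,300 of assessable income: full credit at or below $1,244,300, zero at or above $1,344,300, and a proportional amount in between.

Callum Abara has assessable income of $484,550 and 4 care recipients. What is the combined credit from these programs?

Caregiver Credit: base = 4 × $2,790 = $11,160. income exceeds $142,300 by $342,250, which is 69 full-or-partial $5,000 increments; reduction = 69 × $45 = $3,105, leaving $8,055.
Heating Assistance Credit: $484,550 is below the $1,279,000 cutoff, so the full $4,575 applies.
Tuition Credit: $484,550 is at or below the $1,244,300 threshold, so the full $1,570 applies.
Total: $8,055 + $4,575 + $1,570 = $14,200.

$14,200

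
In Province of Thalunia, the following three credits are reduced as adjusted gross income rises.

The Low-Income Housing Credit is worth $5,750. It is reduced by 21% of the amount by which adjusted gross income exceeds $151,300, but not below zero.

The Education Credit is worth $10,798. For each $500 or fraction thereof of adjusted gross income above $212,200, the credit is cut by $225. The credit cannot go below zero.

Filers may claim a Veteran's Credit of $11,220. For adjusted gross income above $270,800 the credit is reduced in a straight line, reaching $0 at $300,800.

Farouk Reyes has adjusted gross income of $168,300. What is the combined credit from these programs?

$24,198

Low-Income Housing Credit: 21% of the $17,000 excess over $151,300 is $3,570; credit = $5,750 − $3,570 = $2,180.
Education Credit: $168,300 is at or below the $212,200 threshold, so the full $10,798 applies.
Veteran's Credit: $168,300 is at or below the $270,800 threshold, so the full $11,220 applies.
Total: $2,180 + $10,798 + $11,220 = $24,198.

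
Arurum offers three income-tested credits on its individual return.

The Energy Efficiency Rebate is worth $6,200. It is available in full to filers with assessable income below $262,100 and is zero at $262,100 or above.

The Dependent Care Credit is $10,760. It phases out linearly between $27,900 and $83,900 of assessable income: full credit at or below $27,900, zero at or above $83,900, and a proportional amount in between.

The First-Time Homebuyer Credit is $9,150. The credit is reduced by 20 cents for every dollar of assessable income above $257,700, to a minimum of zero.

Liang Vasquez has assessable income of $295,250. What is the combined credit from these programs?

$1,640

Energy Efficiency Rebate: $295,250 meets or exceeds the $262,100 cutoff, so the credit is $0.
Dependent Care Credit: $295,250 is at or above $83,900, so the credit is $0.
First-Time Homebuyer Credit: 20% of the $37,550 excess over $257,700 is $7,510; credit = $9,150 − $7,510 = $1,640.
Total: $0 + $0 + $1,640 = $1,640.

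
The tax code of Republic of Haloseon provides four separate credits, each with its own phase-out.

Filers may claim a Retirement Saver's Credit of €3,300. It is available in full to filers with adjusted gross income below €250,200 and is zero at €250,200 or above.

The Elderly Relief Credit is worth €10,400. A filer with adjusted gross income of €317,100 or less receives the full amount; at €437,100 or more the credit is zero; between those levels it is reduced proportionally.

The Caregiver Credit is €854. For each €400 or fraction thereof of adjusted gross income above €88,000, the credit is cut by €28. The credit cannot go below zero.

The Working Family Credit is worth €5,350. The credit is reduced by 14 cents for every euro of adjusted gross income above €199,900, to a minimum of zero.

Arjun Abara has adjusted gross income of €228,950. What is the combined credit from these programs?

Retirement Saver's Credit: €228,950 is below the €250,200 cutoff, so the full €3,300 applies.
Elderly Relief Credit: €228,950 is at or below the €317,100 threshold, so the full €10,400 applies.
Caregiver Credit: income exceeds €88,000 by €140,950 → 353 increments × €28 = €9,884 ≥ base, so the credit is €0.
Working Family Credit: 14% of the €29,050 excess over €199,900 is €4,067; credit = €5,350 − €4,067 = €1,283.
Total: €3,300 + €10,400 + €0 + €1,283 = €14,983.

€14,983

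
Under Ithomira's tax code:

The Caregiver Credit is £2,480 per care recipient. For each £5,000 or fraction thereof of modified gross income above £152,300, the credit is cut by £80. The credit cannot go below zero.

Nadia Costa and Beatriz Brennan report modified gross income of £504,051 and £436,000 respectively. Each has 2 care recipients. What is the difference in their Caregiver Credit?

£400

Nadia (£504,051): Caregiver Credit: base = 2 × £2,480 = £4,960. income exceeds £152,300 by £351,751 → 71 increments × £80 = £5,680 ≥ base, so the credit is £0.
Beatriz (£436,000): Caregiver Credit: base = 2 × £2,480 = £4,960. income exceeds £152,300 by £283,700, which is 57 full-or-partial £5,000 increments; reduction = 57 × £80 = £4,560, leaving £400.
Difference: |£0 − £400| = £400.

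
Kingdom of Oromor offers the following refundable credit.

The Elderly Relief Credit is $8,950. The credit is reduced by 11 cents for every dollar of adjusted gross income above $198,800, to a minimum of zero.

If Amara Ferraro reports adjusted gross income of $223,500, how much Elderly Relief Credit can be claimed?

$6,233

Elderly Relief Credit: 11% of the $24,700 excess over $198,800 is $2,717; credit = $8,950 − $2,717 = $6,233.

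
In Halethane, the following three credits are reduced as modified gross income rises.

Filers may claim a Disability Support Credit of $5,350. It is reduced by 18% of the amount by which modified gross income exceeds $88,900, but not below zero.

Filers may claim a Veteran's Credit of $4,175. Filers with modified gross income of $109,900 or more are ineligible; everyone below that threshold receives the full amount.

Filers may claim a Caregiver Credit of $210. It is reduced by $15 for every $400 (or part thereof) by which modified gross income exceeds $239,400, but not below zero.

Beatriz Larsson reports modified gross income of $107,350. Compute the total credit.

Disability Support Credit: 18% of the $18,450 excess over $88,900 is $3,321; credit = $5,350 − $3,321 = $2,029.
Veteran's Credit: $107,350 is below the $109,900 cutoff, so the full $4,175 applies.
Caregiver Credit: $107,350 is at or below the $239,400 threshold, so the full $210 applies.
Total: $2,029 + $4,175 + $210 = $6,414.

$6,414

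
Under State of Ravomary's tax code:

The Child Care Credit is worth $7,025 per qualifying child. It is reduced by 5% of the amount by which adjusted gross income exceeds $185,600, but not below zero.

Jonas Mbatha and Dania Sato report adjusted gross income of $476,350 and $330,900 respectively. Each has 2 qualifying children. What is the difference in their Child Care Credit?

Jonas ($476,350): Child Care Credit: base = 2 × $7,025 = $14,050. 5% of the $290,750 excess over $185,600 is $14,537.50 ≥ base, so the credit is $0.
Dania ($330,900): Child Care Credit: base = 2 × $7,025 = $14,050. 5% of the $145,300 excess over $185,600 is $7,265; credit = $14,050 − $7,265 = $6,785.
Difference: |$0 − $6,785| = $6,785.

$6,785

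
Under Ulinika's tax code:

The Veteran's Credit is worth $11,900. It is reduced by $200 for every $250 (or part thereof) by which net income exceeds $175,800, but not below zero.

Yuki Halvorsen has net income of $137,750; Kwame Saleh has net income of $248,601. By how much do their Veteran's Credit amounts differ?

$11,900

Yuki ($137,750): Veteran's Credit: $137,750 is at or below the $175,800 threshold, so the full $11,900 applies.
Kwame ($248,601): Veteran's Credit: income exceeds $175,800 by $72,801 → 292 increments × $200 = $58,400 ≥ base, so the credit is $0.
Difference: |$11,900 − $0| = $11,900.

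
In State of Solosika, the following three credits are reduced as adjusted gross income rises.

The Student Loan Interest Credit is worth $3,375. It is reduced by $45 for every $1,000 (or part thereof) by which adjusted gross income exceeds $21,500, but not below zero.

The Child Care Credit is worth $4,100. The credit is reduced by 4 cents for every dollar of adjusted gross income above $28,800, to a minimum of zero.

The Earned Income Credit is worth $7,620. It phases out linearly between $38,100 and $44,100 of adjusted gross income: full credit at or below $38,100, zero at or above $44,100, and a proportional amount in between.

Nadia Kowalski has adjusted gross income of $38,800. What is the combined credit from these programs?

$12,996

Student Loan Interest Credit: income exceeds $21,500 by $17,300, which is 18 full-or-partial $1,000 increments; reduction = 18 × $45 = $810, leaving $2,565.
Child Care Credit: 4% of the $10,000 excess over $28,800 is $400; credit = $4,100 − $400 = $3,700.
Earned Income Credit: $38,800 is $700 into a $6,000 phase-out range, leaving 5,300/6,000 of the credit: $7,620 × 5,300/6,000 = $6,731.
Total: $2,565 + $3,700 + $6,731 = $12,996.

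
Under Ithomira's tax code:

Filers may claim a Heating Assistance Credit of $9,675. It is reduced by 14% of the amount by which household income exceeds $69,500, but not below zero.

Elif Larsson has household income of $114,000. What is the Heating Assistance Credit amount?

Heating Assistance Credit: 14% of the $44,500 excess over $69,500 is $6,230; credit = $9,675 − $6,230 = $3,445.

$3,445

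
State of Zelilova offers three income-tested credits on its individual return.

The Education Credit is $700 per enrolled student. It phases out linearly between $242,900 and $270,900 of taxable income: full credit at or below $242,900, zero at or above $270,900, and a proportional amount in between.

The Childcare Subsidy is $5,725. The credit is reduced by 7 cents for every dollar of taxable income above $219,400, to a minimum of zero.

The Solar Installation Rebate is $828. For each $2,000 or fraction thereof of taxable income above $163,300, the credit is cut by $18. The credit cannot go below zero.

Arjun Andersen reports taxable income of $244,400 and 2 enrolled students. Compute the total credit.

Education Credit: base = 2 × $700 = $1,400. $244,400 is $1,500 into a $28,000 phase-out range, leaving 26,500/28,000 of the credit: $1,400 × 26,500/28,000 = $1,325.
Childcare Subsidy: 7% of the $25,000 excess over $219,400 is $1,750; credit = $5,725 − $1,750 = $3,975.
Solar Installation Rebate: income exceeds $163,300 by $81,100, which is 41 full-or-partial $2,000 increments; reduction = 41 × $18 = $738, leaving $90.
Total: $1,325 + $3,975 + $90 = $5,390.

$5,390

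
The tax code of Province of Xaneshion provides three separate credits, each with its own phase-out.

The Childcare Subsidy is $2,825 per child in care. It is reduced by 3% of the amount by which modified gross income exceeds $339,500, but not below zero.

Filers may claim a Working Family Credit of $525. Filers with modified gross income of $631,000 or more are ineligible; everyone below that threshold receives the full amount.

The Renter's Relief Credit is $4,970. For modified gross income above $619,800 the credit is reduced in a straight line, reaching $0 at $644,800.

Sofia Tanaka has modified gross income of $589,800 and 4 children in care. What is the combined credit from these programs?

Childcare Subsidy: base = 4 × $2,825 = $11,300. 3% of the $250,300 excess over $339,500 is $7,509; credit = $11,300 − $7,509 = $3,791.
Working Family Credit: $589,800 is below the $631,000 cutoff, so the full $525 applies.
Renter's Relief Credit: $589,800 is at or below the $619,800 threshold, so the full $4,970 applies.
Total: $3,791 + $525 + $4,970 = $9,286.

$9,286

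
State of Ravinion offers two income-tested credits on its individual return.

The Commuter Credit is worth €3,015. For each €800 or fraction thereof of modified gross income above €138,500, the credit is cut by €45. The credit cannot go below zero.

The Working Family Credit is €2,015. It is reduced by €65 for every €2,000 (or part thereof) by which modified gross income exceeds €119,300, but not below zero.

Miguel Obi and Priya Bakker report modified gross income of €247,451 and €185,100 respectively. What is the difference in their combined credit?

Miguel (€247,451): Commuter Credit: income exceeds €138,500 by €108,951 → 137 increments × €45 = €6,165 ≥ base, so the credit is €0. Working Family Credit: income exceeds €119,300 by €128,151 → 65 increments × €65 = €4,225 ≥ base, so the credit is €0. total €0 + €0 = €0
Priya (€185,100): Commuter Credit: income exceeds €138,500 by €46,600, which is 59 full-or-partial €800 increments; reduction = 59 × €45 = €2,655, leaving €360. Working Family Credit: income exceeds €119,300 by €65,800 → 33 increments × €65 = €2,145 ≥ base, so the credit is €0. total €360 + €0 = €360
Difference: |€0 − €360| = €360.

€360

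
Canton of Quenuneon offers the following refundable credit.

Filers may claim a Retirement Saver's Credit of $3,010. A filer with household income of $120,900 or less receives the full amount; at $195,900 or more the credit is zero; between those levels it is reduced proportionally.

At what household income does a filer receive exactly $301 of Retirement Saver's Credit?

$188,400

$301 is 301/3,010 of the full $3,010, so 2,709/3,010 of the $75,000 range has been used: income = $120,900 + $75,000 × 2,709/3,010 = $188,400.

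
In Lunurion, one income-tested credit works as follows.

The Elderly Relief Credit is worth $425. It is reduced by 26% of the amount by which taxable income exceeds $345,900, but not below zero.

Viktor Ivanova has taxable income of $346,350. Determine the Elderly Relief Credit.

Elderly Relief Credit: 26% of the $450 excess over $345,900 is $117; credit = $425 − $117 = $308.

$308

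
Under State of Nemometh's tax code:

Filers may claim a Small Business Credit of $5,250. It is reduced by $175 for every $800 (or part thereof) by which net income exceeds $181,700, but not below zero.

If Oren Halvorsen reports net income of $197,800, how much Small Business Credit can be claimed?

Small Business Credit: income exceeds $181,700 by $16,100, which is 21 full-or-partial $800 increments; reduction = 21 × $175 = $3,675, leaving $1,575.

$1,575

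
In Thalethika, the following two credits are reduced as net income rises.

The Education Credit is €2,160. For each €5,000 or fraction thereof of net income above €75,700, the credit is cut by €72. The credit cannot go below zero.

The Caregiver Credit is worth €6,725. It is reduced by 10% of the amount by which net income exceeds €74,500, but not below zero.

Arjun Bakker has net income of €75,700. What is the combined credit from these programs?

Education Credit: €75,700 is at or below the €75,700 threshold, so the full €2,160 applies.
Caregiver Credit: 10% of the €1,200 excess over €74,500 is €120; credit = €6,725 − €120 = €6,605.
Total: €2,160 + €6,605 = €8,765.

€8,765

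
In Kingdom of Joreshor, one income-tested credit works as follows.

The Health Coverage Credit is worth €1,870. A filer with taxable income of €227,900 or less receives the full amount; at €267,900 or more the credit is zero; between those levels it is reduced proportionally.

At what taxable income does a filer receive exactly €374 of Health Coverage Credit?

€259,900

€374 is 374/1,870 of the full €1,870, so 1,496/1,870 of the €40,000 range has been used: income = €227,900 + €40,000 × 1,496/1,870 = €259,900.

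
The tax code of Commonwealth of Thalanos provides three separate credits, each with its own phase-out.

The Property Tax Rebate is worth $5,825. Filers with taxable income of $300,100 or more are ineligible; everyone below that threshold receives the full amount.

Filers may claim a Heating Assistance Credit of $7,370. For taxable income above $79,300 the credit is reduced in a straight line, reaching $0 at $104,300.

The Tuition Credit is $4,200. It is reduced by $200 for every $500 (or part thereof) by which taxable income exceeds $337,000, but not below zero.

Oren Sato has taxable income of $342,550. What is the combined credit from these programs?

Property Tax Rebate: $342,550 meets or exceeds the $300,100 cutoff, so the credit is $0.
Heating Assistance Credit: $342,550 is at or above $104,300, so the credit is $0.
Tuition Credit: income exceeds $337,000 by $5,550, which is 12 full-or-partial $500 increments; reduction = 12 × $200 = $2,400, leaving $1,800.
Total: $0 + $0 + $1,800 = $1,800.

$1,800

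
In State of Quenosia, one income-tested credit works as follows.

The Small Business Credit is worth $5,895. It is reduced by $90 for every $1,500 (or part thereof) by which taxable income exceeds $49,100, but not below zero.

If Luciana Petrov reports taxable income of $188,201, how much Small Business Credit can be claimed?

$0

Small Business Credit: income exceeds $49,100 by $139,101 → 93 increments × $90 = $8,370 ≥ base, so the credit is $0.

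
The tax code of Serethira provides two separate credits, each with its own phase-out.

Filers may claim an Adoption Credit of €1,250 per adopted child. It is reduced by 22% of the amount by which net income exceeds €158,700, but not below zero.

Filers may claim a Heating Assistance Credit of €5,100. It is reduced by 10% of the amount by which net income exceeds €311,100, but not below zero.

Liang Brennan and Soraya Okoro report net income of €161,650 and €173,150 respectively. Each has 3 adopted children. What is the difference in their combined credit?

€2,530

Liang (€161,650): Adoption Credit: base = 3 × €1,250 = €3,750. 22% of the €2,950 excess over €158,700 is €649; credit = €3,750 − €649 = €3,101. Heating Assistance Credit: €161,650 is at or below the €311,100 threshold, so the full €5,100 applies. total €3,101 + €5,100 = €8,201
Soraya (€173,150): Adoption Credit: base = 3 × €1,250 = €3,750. 22% of the €14,450 excess over €158,700 is €3,179; credit = €3,750 − €3,179 = €571. Heating Assistance Credit: €173,150 is at or below the €311,100 threshold, so the full €5,100 applies. total €571 + €5,100 = €5,671
Difference: |€8,201 − €5,671| = €2,530.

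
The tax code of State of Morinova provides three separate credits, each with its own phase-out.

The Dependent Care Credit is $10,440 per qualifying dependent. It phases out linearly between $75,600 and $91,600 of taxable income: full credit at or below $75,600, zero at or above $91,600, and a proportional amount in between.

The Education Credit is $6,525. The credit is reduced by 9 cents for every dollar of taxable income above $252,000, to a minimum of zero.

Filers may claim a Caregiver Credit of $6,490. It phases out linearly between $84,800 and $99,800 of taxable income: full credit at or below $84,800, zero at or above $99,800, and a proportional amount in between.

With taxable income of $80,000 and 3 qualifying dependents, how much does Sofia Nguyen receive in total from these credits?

Dependent Care Credit: base = 3 × $10,440 = $31,320. $80,000 is $4,400 into a $16,000 phase-out range, leaving 11,600/16,000 of the credit: $31,320 × 11,600/16,000 = $22,707.
Education Credit: $80,000 is at or below the $252,000 threshold, so the full $6,525 applies.
Caregiver Credit: $80,000 is at or below the $84,800 threshold, so the full $6,490 applies.
Total: $22,707 + $6,525 + $6,490 = $35,722.

$35,722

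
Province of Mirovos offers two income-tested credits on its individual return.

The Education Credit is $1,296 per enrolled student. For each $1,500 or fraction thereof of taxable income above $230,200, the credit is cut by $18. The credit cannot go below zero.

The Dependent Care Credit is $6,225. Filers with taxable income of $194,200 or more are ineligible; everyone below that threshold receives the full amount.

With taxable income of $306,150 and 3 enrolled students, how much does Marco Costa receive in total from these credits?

Education Credit: base = 3 × $1,296 = $3,888. income exceeds $230,200 by $75,950, which is 51 full-or-partial $1,500 increments; reduction = 51 × $18 = $918, leaving $2,970.
Dependent Care Credit: $306,150 meets or exceeds the $194,200 cutoff, so the credit is $0.
Total: $2,970 + $0 = $2,970.

$2,970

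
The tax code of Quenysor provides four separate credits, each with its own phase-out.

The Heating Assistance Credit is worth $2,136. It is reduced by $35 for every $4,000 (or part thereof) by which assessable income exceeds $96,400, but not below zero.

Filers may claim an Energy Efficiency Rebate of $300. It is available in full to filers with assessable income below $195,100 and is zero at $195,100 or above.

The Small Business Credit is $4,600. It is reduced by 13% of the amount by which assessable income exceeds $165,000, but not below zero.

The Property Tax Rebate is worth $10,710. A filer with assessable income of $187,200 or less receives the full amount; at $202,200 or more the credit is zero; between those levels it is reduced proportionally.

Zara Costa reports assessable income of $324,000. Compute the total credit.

$141

Heating Assistance Credit: income exceeds $96,400 by $227,600, which is 57 full-or-partial $4,000 increments; reduction = 57 × $35 = $1,995, leaving $141.
Energy Efficiency Rebate: $324,000 meets or exceeds the $195,100 cutoff, so the credit is $0.
Small Business Credit: 13% of the $159,000 excess over $165,000 is $20,670 ≥ base, so the credit is $0.
Property Tax Rebate: $324,000 is at or above $202,200, so the credit is $0.
Total: $141 + $0 + $0 + $0 = $141.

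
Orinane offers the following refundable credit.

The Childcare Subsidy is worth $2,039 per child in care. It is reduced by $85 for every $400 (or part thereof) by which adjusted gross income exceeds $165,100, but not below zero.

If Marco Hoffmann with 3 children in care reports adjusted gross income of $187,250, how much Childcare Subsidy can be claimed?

$1,357

Childcare Subsidy: base = 3 × $2,039 = $6,117. income exceeds $165,100 by $22,150, which is 56 full-or-partial $400 increments; reduction = 56 × $85 = $4,760, leaving $1,357.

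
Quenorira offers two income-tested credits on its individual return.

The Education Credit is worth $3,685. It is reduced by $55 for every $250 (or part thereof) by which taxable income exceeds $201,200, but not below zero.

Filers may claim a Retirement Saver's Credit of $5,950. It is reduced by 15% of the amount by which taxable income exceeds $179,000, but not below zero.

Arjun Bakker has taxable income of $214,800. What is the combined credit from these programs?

$1,240

Education Credit: income exceeds $201,200 by $13,600, which is 55 full-or-partial $250 increments; reduction = 55 × $55 = $3,025, leaving $660.
Retirement Saver's Credit: 15% of the $35,800 excess over $179,000 is $5,370; credit = $5,950 − $5,370 = $580.
Total: $660 + $580 = $1,240.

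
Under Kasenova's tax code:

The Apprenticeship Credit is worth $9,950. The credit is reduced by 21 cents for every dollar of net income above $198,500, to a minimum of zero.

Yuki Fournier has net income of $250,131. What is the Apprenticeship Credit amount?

Apprenticeship Credit: 21% of the $51,631 excess over $198,500 is $10,842.51 ≥ base, so the credit is $0.

$0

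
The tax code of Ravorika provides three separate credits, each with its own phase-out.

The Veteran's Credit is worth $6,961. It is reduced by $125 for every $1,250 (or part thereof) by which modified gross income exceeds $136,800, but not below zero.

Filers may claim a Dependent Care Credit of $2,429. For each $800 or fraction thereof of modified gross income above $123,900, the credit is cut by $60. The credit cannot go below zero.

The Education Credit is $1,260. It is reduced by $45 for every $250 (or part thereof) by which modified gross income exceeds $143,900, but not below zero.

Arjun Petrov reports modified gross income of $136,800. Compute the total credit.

Veteran's Credit: $136,800 is at or below the $136,800 threshold, so the full $6,961 applies.
Dependent Care Credit: income exceeds $123,900 by $12,900, which is 17 full-or-partial $800 increments; reduction = 17 × $60 = $1,020, leaving $1,409.
Education Credit: $136,800 is at or below the $143,900 threshold, so the full $1,260 applies.
Total: $6,961 + $1,409 + $1,260 = $9,630.

$9,630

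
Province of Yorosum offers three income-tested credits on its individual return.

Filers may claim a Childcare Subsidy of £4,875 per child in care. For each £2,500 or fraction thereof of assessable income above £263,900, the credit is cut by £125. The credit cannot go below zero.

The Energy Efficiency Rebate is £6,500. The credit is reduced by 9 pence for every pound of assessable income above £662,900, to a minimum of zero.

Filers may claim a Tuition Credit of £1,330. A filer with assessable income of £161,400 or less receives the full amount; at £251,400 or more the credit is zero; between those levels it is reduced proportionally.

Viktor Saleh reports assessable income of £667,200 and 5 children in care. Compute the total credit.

£10,238

Childcare Subsidy: base = 5 × £4,875 = £24,375. income exceeds £263,900 by £403,300, which is 162 full-or-partial £2,500 increments; reduction = 162 × £125 = £20,250, leaving £4,125.
Energy Efficiency Rebate: 9% of the £4,300 excess over £662,900 is £387; credit = £6,500 − £387 = £6,113.
Tuition Credit: £667,200 is at or above £251,400, so the credit is £0.
Total: £4,125 + £6,113 + £0 = £10,238.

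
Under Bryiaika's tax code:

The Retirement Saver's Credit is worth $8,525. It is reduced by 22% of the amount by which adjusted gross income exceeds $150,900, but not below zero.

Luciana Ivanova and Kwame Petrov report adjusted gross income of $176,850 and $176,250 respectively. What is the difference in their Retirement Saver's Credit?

Luciana ($176,850): Retirement Saver's Credit: 22% of the $25,950 excess over $150,900 is $5,709; credit = $8,525 − $5,709 = $2,816.
Kwame ($176,250): Retirement Saver's Credit: 22% of the $25,350 excess over $150,900 is $5,577; credit = $8,525 − $5,577 = $2,948.
Difference: |$2,816 − $2,948| = $132.

$132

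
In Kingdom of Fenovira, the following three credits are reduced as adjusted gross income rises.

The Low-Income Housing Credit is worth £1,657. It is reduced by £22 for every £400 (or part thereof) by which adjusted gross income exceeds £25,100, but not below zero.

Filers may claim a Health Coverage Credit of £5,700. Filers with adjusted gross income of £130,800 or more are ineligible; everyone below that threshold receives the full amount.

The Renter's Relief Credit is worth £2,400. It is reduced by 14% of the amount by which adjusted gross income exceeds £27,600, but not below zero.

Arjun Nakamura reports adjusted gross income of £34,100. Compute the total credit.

Low-Income Housing Credit: income exceeds £25,100 by £9,000, which is 23 full-or-partial £400 increments; reduction = 23 × £22 = £506, leaving £1,151.
Health Coverage Credit: £34,100 is below the £130,800 cutoff, so the full £5,700 applies.
Renter's Relief Credit: 14% of the £6,500 excess over £27,600 is £910; credit = £2,400 − £910 = £1,490.
Total: £1,151 + £5,700 + £1,490 = £8,341.

£8,341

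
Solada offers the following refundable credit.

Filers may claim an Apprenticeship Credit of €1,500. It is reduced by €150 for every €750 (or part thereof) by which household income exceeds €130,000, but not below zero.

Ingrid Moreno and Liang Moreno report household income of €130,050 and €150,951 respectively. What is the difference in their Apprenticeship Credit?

Ingrid (€130,050): Apprenticeship Credit: income exceeds €130,000 by €50, which is 1 full-or-partial €750 increment; reduction = 1 × €150 = €150, leaving €1,350.
Liang (€150,951): Apprenticeship Credit: income exceeds €130,000 by €20,951 → 28 increments × €150 = €4,200 ≥ base, so the credit is €0.
Difference: |€1,350 − €0| = €1,350.

€1,350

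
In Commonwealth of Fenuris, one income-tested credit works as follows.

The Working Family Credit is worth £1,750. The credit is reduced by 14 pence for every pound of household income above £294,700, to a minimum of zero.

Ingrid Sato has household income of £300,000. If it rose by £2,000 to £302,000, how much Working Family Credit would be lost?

At £300,000 — 14% of the £5,300 excess over £294,700 is £742; credit = £1,750 − £742 = £1,008.
At £302,000 — 14% of the £7,300 excess over £294,700 is £1,022; credit = £1,750 − £1,022 = £728.
Lost: £1,008 − £728 = £280.

£280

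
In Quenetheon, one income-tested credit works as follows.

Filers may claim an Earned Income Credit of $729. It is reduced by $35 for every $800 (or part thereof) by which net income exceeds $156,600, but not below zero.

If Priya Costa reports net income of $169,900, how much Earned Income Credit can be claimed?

Earned Income Credit: income exceeds $156,600 by $13,300, which is 17 full-or-partial $800 increments; reduction = 17 × $35 = $595, leaving $134.

$134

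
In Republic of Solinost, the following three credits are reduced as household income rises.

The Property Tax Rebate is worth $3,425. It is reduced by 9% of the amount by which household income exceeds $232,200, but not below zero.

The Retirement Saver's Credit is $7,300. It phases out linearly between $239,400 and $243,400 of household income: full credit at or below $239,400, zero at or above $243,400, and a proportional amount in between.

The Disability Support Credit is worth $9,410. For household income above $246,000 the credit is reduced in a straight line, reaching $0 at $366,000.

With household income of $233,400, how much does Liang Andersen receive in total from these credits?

$20,027

Property Tax Rebate: 9% of the $1,200 excess over $232,200 is $108; credit = $3,425 − $108 = $3,317.
Retirement Saver's Credit: $233,400 is at or below the $239,400 threshold, so the full $7,300 applies.
Disability Support Credit: $233,400 is at or below the $246,000 threshold, so the full $9,410 applies.
Total: $3,317 + $7,300 + $9,410 = $20,027.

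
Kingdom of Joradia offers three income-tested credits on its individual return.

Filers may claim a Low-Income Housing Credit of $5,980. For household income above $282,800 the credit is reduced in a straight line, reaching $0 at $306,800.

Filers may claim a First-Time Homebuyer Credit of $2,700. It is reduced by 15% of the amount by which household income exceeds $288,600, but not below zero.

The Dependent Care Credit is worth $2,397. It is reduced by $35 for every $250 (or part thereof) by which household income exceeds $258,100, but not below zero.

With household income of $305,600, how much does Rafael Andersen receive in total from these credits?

$449

Low-Income Housing Credit: $305,600 is $22,800 into a $24,000 phase-out range, leaving 1,200/24,000 of the credit: $5,980 × 1,200/24,000 = $299.
First-Time Homebuyer Credit: 15% of the $17,000 excess over $288,600 is $2,550; credit = $2,700 − $2,550 = $150.
Dependent Care Credit: income exceeds $258,100 by $47,500 → 190 increments × $35 = $6,650 ≥ base, so the credit is $0.
Total: $299 + $150 + $0 = $449.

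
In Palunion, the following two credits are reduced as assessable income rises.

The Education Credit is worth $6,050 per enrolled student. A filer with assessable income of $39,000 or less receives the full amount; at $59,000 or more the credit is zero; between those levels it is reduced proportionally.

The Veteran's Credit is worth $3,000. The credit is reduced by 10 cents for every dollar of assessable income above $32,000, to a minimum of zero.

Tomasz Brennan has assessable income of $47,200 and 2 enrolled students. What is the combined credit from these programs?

Education Credit: base = 2 × $6,050 = $12,100. $47,200 is $8,200 into a $20,000 phase-out range, leaving 11,800/20,000 of the credit: $12,100 × 11,800/20,000 = $7,139.
Veteran's Credit: 10% of the $15,200 excess over $32,000 is $1,520; credit = $3,000 − $1,520 = $1,480.
Total: $7,139 + $1,480 = $8,619.

$8,619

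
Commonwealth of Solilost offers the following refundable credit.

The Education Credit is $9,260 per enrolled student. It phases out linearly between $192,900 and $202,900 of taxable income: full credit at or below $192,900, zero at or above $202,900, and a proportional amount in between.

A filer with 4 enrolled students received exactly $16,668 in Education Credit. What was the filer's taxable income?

$198,400

Full credit = 4 × $9,260 = $37,040.
$16,668 is 16,668/37,040 of the full $37,040, so 20,372/37,040 of the $10,000 range has been used: income = $192,900 + $10,000 × 20,372/37,040 = $198,400.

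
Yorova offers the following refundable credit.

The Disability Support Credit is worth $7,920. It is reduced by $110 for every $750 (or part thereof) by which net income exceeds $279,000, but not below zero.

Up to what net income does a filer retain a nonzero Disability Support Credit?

After 71 increments the reduction is 71 × $110 = $7,810, leaving $110; one more increment wipes it out. Increment 71 ends at excess 71 × $750 = $53,250, so the highest qualifying income is $279,000 + $53,250 = $332,250.

$332,250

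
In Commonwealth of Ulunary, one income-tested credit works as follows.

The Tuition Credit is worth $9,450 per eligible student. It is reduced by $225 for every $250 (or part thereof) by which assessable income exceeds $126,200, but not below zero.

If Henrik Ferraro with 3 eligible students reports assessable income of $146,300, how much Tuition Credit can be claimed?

Tuition Credit: base = 3 × $9,450 = $28,350. income exceeds $126,200 by $20,100, which is 81 full-or-partial $250 increments; reduction = 81 × $225 = $18,225, leaving $10,125.

$10,125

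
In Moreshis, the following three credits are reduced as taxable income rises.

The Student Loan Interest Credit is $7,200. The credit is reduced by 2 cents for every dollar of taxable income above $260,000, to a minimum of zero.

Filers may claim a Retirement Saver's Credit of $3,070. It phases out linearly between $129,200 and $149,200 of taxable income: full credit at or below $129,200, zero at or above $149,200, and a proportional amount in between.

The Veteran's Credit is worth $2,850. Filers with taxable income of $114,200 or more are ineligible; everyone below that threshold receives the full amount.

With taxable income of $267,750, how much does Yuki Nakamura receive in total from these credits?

Student Loan Interest Credit: 2% of the $7,750 excess over $260,000 is $155; credit = $7,200 − $155 = $7,045.
Retirement Saver's Credit: $267,750 is at or above $149,200, so the credit is $0.
Veteran's Credit: $267,750 meets or exceeds the $114,200 cutoff, so the credit is $0.
Total: $7,045 + $0 + $0 = $7,045.

$7,045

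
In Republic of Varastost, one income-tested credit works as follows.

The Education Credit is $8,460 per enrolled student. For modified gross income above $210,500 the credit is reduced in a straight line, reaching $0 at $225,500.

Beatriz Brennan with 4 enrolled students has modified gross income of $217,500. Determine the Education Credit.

$18,048

Education Credit: base = 4 × $8,460 = $33,840. $217,500 is $7,000 into a $15,000 phase-out range, leaving 8,000/15,000 of the credit: $33,840 × 8,000/15,000 = $18,048.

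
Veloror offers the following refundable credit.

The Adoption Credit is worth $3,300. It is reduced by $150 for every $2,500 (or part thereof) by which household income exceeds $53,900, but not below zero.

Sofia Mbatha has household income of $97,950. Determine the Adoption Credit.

Adoption Credit: income exceeds $53,900 by $44,050, which is 18 full-or-partial $2,500 increments; reduction = 18 × $150 = $2,700, leaving $600.

$600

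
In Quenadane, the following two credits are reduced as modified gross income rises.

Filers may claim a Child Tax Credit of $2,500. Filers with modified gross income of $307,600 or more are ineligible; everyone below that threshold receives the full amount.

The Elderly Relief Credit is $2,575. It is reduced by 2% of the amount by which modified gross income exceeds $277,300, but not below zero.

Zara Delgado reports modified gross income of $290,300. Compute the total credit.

$4,815

Child Tax Credit: $290,300 is below the $307,600 cutoff, so the full $2,500 applies.
Elderly Relief Credit: 2% of the $13,000 excess over $277,300 is $260; credit = $2,575 − $260 = $2,315.
Total: $2,500 + $2,315 = $4,815.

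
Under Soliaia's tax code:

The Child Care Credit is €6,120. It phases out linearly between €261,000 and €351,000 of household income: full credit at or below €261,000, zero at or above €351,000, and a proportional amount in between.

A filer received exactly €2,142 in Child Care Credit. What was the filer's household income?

€319,500

€2,142 is 2,142/6,120 of the full €6,120, so 3,978/6,120 of the €90,000 range has been used: income = €261,000 + €90,000 × 3,978/6,120 = €319,500.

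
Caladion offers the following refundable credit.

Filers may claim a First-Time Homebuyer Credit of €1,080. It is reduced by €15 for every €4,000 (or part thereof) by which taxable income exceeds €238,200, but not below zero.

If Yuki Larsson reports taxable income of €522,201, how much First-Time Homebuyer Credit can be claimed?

€0

First-Time Homebuyer Credit: income exceeds €238,200 by €284,001 → 72 increments × €15 = €1,080 ≥ base, so the credit is €0.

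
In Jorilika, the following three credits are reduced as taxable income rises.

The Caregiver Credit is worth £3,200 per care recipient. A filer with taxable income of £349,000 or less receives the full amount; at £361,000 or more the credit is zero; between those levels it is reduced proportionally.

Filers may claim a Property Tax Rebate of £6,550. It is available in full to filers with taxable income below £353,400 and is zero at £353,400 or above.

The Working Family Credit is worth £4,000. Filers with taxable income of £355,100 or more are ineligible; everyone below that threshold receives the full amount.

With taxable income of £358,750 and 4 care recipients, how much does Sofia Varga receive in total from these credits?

£2,400

Caregiver Credit: base = 4 × £3,200 = £12,800. £358,750 is £9,750 into a £12,000 phase-out range, leaving 2,250/12,000 of the credit: £12,800 × 2,250/12,000 = £2,400.
Property Tax Rebate: £358,750 meets or exceeds the £353,400 cutoff, so the credit is £0.
Working Family Credit: £358,750 meets or exceeds the £355,100 cutoff, so the credit is £0.
Total: £2,400 + £0 + £0 = £2,400.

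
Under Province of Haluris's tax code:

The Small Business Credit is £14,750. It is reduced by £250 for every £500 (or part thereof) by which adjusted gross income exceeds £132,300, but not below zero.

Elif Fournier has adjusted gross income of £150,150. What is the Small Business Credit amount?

£5,750

Small Business Credit: income exceeds £132,300 by £17,850, which is 36 full-or-partial £500 increments; reduction = 36 × £250 = £9,000, leaving £5,750.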